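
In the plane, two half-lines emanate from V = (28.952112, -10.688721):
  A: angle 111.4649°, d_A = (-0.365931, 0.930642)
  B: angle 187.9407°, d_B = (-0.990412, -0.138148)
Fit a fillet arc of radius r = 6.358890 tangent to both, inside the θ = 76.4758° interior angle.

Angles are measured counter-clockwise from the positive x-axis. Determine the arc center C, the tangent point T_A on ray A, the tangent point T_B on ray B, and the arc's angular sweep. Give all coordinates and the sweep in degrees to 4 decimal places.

center=(20.0813,-5.5056) T_A=(25.9992,-3.1787) T_B=(20.9598,-11.8035) sweep=103.5242

bisector direction at 149.7028° = (-0.863420,0.504485)
center distance |VC| = r/sin(θ/2) = 6.358890/sin(38.2379°) = 10.274037
C = V + |VC|·bis = (20.0813,-5.5056)
T_A = V + ((C−V)·d_A)·d_A = V + 8.0697·d_A = (25.9992,-3.1787)
T_B = V + ((C−V)·d_B)·d_B = V + 8.0697·d_B = (20.9598,-11.8035)
sweep = 180° − θ = 103.5242°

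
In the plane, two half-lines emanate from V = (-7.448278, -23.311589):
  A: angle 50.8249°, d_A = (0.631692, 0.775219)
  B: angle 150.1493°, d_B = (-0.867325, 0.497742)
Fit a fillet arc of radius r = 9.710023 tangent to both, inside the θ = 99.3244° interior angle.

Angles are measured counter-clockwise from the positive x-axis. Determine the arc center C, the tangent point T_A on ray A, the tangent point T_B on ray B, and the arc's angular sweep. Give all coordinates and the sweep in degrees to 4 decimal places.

bisector direction at 100.4871° = (-0.182014,0.983296)
center distance |VC| = r/sin(θ/2) = 9.710023/sin(49.6622°) = 12.738776
C = V + |VC|·bis = (-9.7669,-10.7856)
T_A = V + ((C−V)·d_A)·d_A = V + 8.2457·d_A = (-2.2395,-16.9194)
T_B = V + ((C−V)·d_B)·d_B = V + 8.2457·d_B = (-14.6000,-19.2074)
sweep = 180° − θ = 80.6756°

center=(-9.7669,-10.7856) T_A=(-2.2395,-16.9194) T_B=(-14.6000,-19.2074) sweep=80.6756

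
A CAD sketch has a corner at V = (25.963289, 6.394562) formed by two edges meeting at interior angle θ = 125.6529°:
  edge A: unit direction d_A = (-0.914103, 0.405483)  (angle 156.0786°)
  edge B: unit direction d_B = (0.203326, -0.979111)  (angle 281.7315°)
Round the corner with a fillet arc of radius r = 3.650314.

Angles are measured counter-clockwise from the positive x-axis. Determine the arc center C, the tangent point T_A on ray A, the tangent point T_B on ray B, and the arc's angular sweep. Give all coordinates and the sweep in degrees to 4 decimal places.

bisector direction at 218.9050° = (-0.778188,-0.628032)
center distance |VC| = r/sin(θ/2) = 3.650314/sin(62.8265°) = 4.103195
C = V + |VC|·bis = (22.7702,3.8176)
T_A = V + ((C−V)·d_A)·d_A = V + 1.8739·d_A = (24.2504,7.1544)
T_B = V + ((C−V)·d_B)·d_B = V + 1.8739·d_B = (26.3443,4.5598)
sweep = 180° − θ = 54.3471°

center=(22.7702,3.8176) T_A=(24.2504,7.1544) T_B=(26.3443,4.5598) sweep=54.3471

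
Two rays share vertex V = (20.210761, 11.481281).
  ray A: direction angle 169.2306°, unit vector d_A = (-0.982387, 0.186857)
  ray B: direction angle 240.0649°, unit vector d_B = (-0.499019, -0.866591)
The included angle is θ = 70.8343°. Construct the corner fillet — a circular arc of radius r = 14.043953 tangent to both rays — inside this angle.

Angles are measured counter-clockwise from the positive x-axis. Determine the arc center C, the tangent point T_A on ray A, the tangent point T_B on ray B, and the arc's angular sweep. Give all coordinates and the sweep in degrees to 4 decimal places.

center=(-1.8148,1.3750) T_A=(0.8094,15.1716) T_B=(10.3555,-5.6332) sweep=109.1657

bisector direction at 204.6478° = (-0.908889,-0.417038)
center distance |VC| = r/sin(θ/2) = 14.043953/sin(35.4171°) = 24.233553
C = V + |VC|·bis = (-1.8148,1.3750)
T_A = V + ((C−V)·d_A)·d_A = V + 19.7492·d_A = (0.8094,15.1716)
T_B = V + ((C−V)·d_B)·d_B = V + 19.7492·d_B = (10.3555,-5.6332)
sweep = 180° − θ = 109.1657°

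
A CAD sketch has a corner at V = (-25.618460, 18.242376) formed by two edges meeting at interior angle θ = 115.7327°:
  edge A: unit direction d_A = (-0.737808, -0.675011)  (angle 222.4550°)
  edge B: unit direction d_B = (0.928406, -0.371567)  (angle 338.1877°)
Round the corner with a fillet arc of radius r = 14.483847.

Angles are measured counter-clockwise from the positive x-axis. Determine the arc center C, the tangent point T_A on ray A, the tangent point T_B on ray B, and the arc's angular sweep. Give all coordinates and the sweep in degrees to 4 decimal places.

center=(-22.5540,1.4151) T_A=(-32.3307,12.1014) T_B=(-17.1722,14.8620) sweep=64.2673

bisector direction at 280.3213° = (0.179169,-0.983818)
center distance |VC| = r/sin(θ/2) = 14.483847/sin(57.8663°) = 17.104017
C = V + |VC|·bis = (-22.5540,1.4151)
T_A = V + ((C−V)·d_A)·d_A = V + 9.0976·d_A = (-32.3307,12.1014)
T_B = V + ((C−V)·d_B)·d_B = V + 9.0976·d_B = (-17.1722,14.8620)
sweep = 180° − θ = 64.2673°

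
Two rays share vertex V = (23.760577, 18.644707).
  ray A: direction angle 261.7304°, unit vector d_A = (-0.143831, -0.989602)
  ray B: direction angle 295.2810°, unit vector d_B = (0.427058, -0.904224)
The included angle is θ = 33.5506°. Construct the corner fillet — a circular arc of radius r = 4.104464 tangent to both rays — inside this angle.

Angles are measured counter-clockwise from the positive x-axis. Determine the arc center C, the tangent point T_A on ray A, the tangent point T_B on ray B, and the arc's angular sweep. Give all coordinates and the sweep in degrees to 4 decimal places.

bisector direction at 278.5057° = (0.147908,-0.989001)
center distance |VC| = r/sin(θ/2) = 4.104464/sin(16.7753°) = 14.221042
C = V + |VC|·bis = (25.8640,4.5801)
T_A = V + ((C−V)·d_A)·d_A = V + 13.6159·d_A = (21.8022,5.1704)
T_B = V + ((C−V)·d_B)·d_B = V + 13.6159·d_B = (29.5753,6.3329)
sweep = 180° − θ = 146.4494°

center=(25.8640,4.5801) T_A=(21.8022,5.1704) T_B=(29.5753,6.3329) sweep=146.4494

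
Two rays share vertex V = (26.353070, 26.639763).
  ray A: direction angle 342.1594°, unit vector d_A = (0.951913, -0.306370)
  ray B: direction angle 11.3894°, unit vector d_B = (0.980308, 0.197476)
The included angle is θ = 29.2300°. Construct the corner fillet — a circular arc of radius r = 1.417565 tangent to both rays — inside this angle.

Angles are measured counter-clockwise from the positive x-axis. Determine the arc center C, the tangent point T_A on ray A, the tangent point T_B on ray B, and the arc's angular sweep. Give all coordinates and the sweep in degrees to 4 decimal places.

center=(31.9622,26.3236) T_A=(31.5279,24.9743) T_B=(31.6823,27.7133) sweep=150.7700

bisector direction at 356.7744° = (0.998416,-0.056268)
center distance |VC| = r/sin(θ/2) = 1.417565/sin(14.6150°) = 5.618064
C = V + |VC|·bis = (31.9622,26.3236)
T_A = V + ((C−V)·d_A)·d_A = V + 5.4363·d_A = (31.5279,24.9743)
T_B = V + ((C−V)·d_B)·d_B = V + 5.4363·d_B = (31.6823,27.7133)
sweep = 180° − θ = 150.7700°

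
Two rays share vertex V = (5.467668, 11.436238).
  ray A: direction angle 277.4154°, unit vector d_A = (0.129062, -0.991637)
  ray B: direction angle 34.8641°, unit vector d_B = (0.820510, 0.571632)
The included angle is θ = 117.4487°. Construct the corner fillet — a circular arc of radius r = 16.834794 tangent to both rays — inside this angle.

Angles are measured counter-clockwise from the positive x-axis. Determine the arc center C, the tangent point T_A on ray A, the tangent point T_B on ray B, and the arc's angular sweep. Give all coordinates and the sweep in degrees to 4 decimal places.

center=(23.4814,3.4686) T_A=(6.7874,1.2958) T_B=(13.8581,17.2817) sweep=62.5513

bisector direction at 336.1397° = (0.914535,-0.404507)
center distance |VC| = r/sin(θ/2) = 16.834794/sin(58.7244°) = 19.697200
C = V + |VC|·bis = (23.4814,3.4686)
T_A = V + ((C−V)·d_A)·d_A = V + 10.2259·d_A = (6.7874,1.2958)
T_B = V + ((C−V)·d_B)·d_B = V + 10.2259·d_B = (13.8581,17.2817)
sweep = 180° − θ = 62.5513°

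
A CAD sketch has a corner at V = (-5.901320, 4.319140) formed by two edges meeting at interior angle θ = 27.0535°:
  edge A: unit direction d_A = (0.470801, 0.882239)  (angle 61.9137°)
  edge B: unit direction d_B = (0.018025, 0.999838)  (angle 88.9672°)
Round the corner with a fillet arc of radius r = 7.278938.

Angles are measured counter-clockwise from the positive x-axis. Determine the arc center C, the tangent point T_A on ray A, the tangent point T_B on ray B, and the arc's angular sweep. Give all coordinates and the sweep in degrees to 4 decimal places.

bisector direction at 75.4404° = (0.251386,0.967887)
center distance |VC| = r/sin(θ/2) = 7.278938/sin(13.5267°) = 31.119963
C = V + |VC|·bis = (1.9218,34.4397)
T_A = V + ((C−V)·d_A)·d_A = V + 30.2567·d_A = (8.3436,31.0128)
T_B = V + ((C−V)·d_B)·d_B = V + 30.2567·d_B = (-5.3559,34.5709)
sweep = 180° − θ = 152.9465°

center=(1.9218,34.4397) T_A=(8.3436,31.0128) T_B=(-5.3559,34.5709) sweep=152.9465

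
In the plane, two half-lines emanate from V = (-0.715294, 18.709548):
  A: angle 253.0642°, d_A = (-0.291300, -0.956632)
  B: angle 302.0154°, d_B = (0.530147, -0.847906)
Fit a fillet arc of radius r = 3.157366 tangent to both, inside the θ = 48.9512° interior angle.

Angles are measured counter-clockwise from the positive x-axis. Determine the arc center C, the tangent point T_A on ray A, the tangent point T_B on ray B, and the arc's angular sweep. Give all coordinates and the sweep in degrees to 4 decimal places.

bisector direction at 277.5398° = (0.131215,-0.991354)
center distance |VC| = r/sin(θ/2) = 3.157366/sin(24.4756°) = 7.620861
C = V + |VC|·bis = (0.2847,11.1546)
T_A = V + ((C−V)·d_A)·d_A = V + 6.9360·d_A = (-2.7358,12.0743)
T_B = V + ((C−V)·d_B)·d_B = V + 6.9360·d_B = (2.9618,12.8284)
sweep = 180° − θ = 131.0488°

center=(0.2847,11.1546) T_A=(-2.7358,12.0743) T_B=(2.9618,12.8284) sweep=131.0488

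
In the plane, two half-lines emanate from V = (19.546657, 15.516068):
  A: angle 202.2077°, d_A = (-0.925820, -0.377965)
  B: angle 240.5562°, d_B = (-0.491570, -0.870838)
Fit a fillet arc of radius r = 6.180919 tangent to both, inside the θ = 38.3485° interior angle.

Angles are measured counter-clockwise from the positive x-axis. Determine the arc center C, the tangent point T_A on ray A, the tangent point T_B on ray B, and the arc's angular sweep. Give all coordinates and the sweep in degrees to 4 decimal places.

bisector direction at 221.3819° = (-0.750319,-0.661076)
center distance |VC| = r/sin(θ/2) = 6.180919/sin(19.1743°) = 18.818895
C = V + |VC|·bis = (5.4265,3.0754)
T_A = V + ((C−V)·d_A)·d_A = V + 17.7749·d_A = (3.0903,8.7978)
T_B = V + ((C−V)·d_B)·d_B = V + 17.7749·d_B = (10.8091,0.0370)
sweep = 180° − θ = 141.6515°

center=(5.4265,3.0754) T_A=(3.0903,8.7978) T_B=(10.8091,0.0370) sweep=141.6515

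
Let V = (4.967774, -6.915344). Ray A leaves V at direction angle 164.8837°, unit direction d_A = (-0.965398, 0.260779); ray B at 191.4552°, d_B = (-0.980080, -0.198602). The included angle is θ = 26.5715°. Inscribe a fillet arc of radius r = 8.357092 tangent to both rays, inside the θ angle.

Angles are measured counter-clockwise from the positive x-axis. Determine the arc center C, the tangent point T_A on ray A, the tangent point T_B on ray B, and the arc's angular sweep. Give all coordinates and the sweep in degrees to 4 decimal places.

center=(-31.3793,-5.7537) T_A=(-29.1999,2.3142) T_B=(-29.7195,-13.9443) sweep=153.4285

bisector direction at 178.1695° = (-0.999490,0.031944)
center distance |VC| = r/sin(θ/2) = 8.357092/sin(13.2858°) = 36.365589
C = V + |VC|·bis = (-31.3793,-5.7537)
T_A = V + ((C−V)·d_A)·d_A = V + 35.3923·d_A = (-29.1999,2.3142)
T_B = V + ((C−V)·d_B)·d_B = V + 35.3923·d_B = (-29.7195,-13.9443)
sweep = 180° − θ = 153.4285°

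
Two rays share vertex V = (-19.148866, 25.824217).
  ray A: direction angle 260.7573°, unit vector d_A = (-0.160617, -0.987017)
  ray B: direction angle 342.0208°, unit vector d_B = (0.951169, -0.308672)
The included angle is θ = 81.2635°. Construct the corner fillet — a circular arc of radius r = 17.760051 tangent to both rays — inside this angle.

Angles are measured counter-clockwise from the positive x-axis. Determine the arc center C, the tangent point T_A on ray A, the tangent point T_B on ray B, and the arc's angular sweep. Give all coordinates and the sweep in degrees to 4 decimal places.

center=(-4.9438,2.5426) T_A=(-22.4733,5.3952) T_B=(0.5382,19.4354) sweep=98.7365

bisector direction at 301.3890° = (0.520846,-0.853650)
center distance |VC| = r/sin(θ/2) = 17.760051/sin(40.6317°) = 27.273021
C = V + |VC|·bis = (-4.9438,2.5426)
T_A = V + ((C−V)·d_A)·d_A = V + 20.6978·d_A = (-22.4733,5.3952)
T_B = V + ((C−V)·d_B)·d_B = V + 20.6978·d_B = (0.5382,19.4354)
sweep = 180° − θ = 98.7365°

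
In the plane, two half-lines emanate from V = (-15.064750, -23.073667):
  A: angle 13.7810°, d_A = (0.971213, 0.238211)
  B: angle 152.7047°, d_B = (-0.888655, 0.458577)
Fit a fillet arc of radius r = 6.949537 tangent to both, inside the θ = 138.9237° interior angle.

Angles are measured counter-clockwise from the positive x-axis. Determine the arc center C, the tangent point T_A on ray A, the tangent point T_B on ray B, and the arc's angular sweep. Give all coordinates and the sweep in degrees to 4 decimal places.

center=(-14.1916,-15.7040) T_A=(-12.5361,-22.4535) T_B=(-17.3785,-21.8797) sweep=41.0763

bisector direction at 83.2429° = (0.117661,0.993054)
center distance |VC| = r/sin(θ/2) = 6.949537/sin(69.4618°) = 7.421240
C = V + |VC|·bis = (-14.1916,-15.7040)
T_A = V + ((C−V)·d_A)·d_A = V + 2.6036·d_A = (-12.5361,-22.4535)
T_B = V + ((C−V)·d_B)·d_B = V + 2.6036·d_B = (-17.3785,-21.8797)
sweep = 180° − θ = 41.0763°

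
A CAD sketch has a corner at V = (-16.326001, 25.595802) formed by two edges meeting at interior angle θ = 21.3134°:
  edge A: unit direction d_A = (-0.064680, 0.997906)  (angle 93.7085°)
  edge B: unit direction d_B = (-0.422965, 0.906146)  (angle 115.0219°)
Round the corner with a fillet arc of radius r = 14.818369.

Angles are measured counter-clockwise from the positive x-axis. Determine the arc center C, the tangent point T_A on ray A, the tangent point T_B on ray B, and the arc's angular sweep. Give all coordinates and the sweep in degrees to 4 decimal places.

bisector direction at 104.3652° = (-0.248102,0.968734)
center distance |VC| = r/sin(θ/2) = 14.818369/sin(10.6567°) = 80.132222
C = V + |VC|·bis = (-36.2069,103.2226)
T_A = V + ((C−V)·d_A)·d_A = V + 78.7502·d_A = (-21.4196,104.1811)
T_B = V + ((C−V)·d_B)·d_B = V + 78.7502·d_B = (-49.6345,96.9550)
sweep = 180° − θ = 158.6866°

center=(-36.2069,103.2226) T_A=(-21.4196,104.1811) T_B=(-49.6345,96.9550) sweep=158.6866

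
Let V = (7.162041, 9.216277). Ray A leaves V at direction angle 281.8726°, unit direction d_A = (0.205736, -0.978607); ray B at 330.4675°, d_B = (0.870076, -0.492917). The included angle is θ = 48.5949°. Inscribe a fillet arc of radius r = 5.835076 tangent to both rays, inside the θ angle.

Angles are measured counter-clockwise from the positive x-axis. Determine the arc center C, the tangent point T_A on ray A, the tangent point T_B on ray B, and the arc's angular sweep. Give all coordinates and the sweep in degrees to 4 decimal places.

bisector direction at 306.1701° = (0.590184,-0.807269)
center distance |VC| = r/sin(θ/2) = 5.835076/sin(24.2975°) = 14.180918
C = V + |VC|·bis = (15.5314,-2.2315)
T_A = V + ((C−V)·d_A)·d_A = V + 12.9248·d_A = (9.8211,-3.4320)
T_B = V + ((C−V)·d_B)·d_B = V + 12.9248·d_B = (18.4076,2.8454)
sweep = 180° − θ = 131.4051°

center=(15.5314,-2.2315) T_A=(9.8211,-3.4320) T_B=(18.4076,2.8454) sweep=131.4051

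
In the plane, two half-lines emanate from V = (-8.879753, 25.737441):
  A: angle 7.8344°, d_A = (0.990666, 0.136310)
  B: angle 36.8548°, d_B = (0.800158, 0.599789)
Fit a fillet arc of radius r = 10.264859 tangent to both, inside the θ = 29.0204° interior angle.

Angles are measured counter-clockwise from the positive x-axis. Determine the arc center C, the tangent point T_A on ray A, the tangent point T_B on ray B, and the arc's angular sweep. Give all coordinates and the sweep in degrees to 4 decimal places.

bisector direction at 22.3446° = (0.924914,0.380176)
center distance |VC| = r/sin(θ/2) = 10.264859/sin(14.5102°) = 40.968919
C = V + |VC|·bis = (29.0130,41.3129)
T_A = V + ((C−V)·d_A)·d_A = V + 39.6621·d_A = (30.4122,31.1438)
T_B = V + ((C−V)·d_B)·d_B = V + 39.6621·d_B = (22.8562,49.5264)
sweep = 180° − θ = 150.9796°

center=(29.0130,41.3129) T_A=(30.4122,31.1438) T_B=(22.8562,49.5264) sweep=150.9796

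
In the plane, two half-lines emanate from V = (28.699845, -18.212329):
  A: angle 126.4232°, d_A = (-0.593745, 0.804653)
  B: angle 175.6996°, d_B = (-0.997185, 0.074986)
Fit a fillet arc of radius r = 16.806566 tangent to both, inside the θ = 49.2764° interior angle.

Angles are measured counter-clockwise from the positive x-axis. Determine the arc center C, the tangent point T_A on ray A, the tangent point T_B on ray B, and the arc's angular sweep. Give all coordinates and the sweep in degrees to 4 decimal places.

bisector direction at 151.0614° = (-0.875139,0.483872)
center distance |VC| = r/sin(θ/2) = 16.806566/sin(24.6382°) = 40.314450
C = V + |VC|·bis = (-6.5809,1.2947)
T_A = V + ((C−V)·d_A)·d_A = V + 36.6442·d_A = (6.9426,11.2735)
T_B = V + ((C−V)·d_B)·d_B = V + 36.6442·d_B = (-7.8411,-15.4645)
sweep = 180° − θ = 130.7236°

center=(-6.5809,1.2947) T_A=(6.9426,11.2735) T_B=(-7.8411,-15.4645) sweep=130.7236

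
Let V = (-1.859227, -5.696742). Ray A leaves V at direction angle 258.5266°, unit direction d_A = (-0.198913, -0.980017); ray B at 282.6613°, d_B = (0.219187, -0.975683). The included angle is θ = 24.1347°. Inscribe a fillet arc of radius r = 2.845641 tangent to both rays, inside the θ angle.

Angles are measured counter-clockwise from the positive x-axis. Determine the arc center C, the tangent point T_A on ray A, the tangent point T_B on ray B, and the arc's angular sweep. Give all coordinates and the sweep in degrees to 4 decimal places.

bisector direction at 270.5940° = (0.010366,-0.999946)
center distance |VC| = r/sin(θ/2) = 2.845641/sin(12.0673°) = 13.611512
C = V + |VC|·bis = (-1.7181,-19.3075)
T_A = V + ((C−V)·d_A)·d_A = V + 13.3107·d_A = (-4.5069,-18.7415)
T_B = V + ((C−V)·d_B)·d_B = V + 13.3107·d_B = (1.0583,-18.6838)
sweep = 180° − θ = 155.8653°

center=(-1.7181,-19.3075) T_A=(-4.5069,-18.7415) T_B=(1.0583,-18.6838) sweep=155.8653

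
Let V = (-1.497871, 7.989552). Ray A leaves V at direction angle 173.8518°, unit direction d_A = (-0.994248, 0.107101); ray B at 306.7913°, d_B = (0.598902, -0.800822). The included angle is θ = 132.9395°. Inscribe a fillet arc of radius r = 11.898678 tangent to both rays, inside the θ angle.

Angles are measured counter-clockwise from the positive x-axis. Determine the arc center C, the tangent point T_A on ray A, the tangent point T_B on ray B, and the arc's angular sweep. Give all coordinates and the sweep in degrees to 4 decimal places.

bisector direction at 240.3215° = (-0.495132,-0.868818)
center distance |VC| = r/sin(θ/2) = 11.898678/sin(66.4698°) = 12.977789
C = V + |VC|·bis = (-7.9236,-3.2858)
T_A = V + ((C−V)·d_A)·d_A = V + 5.1812·d_A = (-6.6492,8.5445)
T_B = V + ((C−V)·d_B)·d_B = V + 5.1812·d_B = (1.6051,3.8404)
sweep = 180° − θ = 47.0605°

center=(-7.9236,-3.2858) T_A=(-6.6492,8.5445) T_B=(1.6051,3.8404) sweep=47.0605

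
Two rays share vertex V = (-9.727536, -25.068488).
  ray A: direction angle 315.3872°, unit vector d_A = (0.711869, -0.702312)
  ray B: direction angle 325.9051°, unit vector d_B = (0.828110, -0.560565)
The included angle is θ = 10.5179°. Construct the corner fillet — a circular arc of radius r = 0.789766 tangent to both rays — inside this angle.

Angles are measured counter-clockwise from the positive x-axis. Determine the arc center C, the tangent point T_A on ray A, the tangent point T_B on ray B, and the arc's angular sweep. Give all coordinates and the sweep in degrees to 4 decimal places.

center=(-3.0649,-30.5323) T_A=(-3.6195,-31.0945) T_B=(-2.6221,-29.8783) sweep=169.4821

bisector direction at 320.6461° = (0.773245,-0.634108)
center distance |VC| = r/sin(θ/2) = 0.789766/sin(5.2589°) = 8.616522
C = V + |VC|·bis = (-3.0649,-30.5323)
T_A = V + ((C−V)·d_A)·d_A = V + 8.5803·d_A = (-3.6195,-31.0945)
T_B = V + ((C−V)·d_B)·d_B = V + 8.5803·d_B = (-2.6221,-29.8783)
sweep = 180° − θ = 169.4821°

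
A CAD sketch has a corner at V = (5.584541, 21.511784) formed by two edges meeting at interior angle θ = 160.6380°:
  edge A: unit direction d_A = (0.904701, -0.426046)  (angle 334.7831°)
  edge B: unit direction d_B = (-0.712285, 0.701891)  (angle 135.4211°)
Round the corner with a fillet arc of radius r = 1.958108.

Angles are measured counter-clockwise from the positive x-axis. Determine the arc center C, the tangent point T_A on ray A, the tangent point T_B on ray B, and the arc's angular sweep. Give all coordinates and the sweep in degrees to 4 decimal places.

bisector direction at 55.1021° = (0.572116,0.820173)
center distance |VC| = r/sin(θ/2) = 1.958108/sin(80.3190°) = 1.986396
C = V + |VC|·bis = (6.7210,23.1410)
T_A = V + ((C−V)·d_A)·d_A = V + 0.3340·d_A = (5.8867,21.3695)
T_B = V + ((C−V)·d_B)·d_B = V + 0.3340·d_B = (5.3466,21.7462)
sweep = 180° − θ = 19.3620°

center=(6.7210,23.1410) T_A=(5.8867,21.3695) T_B=(5.3466,21.7462) sweep=19.3620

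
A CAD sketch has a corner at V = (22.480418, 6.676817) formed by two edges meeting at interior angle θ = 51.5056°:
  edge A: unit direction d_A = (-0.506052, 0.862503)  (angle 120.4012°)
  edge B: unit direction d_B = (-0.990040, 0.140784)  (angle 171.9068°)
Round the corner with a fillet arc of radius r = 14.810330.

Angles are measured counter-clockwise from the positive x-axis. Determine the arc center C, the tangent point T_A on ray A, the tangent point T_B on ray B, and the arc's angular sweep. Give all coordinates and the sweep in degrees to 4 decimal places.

center=(-5.8299,25.6619) T_A=(6.9440,33.1567) T_B=(-7.9150,10.9990) sweep=128.4944

bisector direction at 146.1540° = (-0.830538,0.556963)
center distance |VC| = r/sin(θ/2) = 14.810330/sin(25.7528°) = 34.086756
C = V + |VC|·bis = (-5.8299,25.6619)
T_A = V + ((C−V)·d_A)·d_A = V + 30.7012·d_A = (6.9440,33.1567)
T_B = V + ((C−V)·d_B)·d_B = V + 30.7012·d_B = (-7.9150,10.9990)
sweep = 180° − θ = 128.4944°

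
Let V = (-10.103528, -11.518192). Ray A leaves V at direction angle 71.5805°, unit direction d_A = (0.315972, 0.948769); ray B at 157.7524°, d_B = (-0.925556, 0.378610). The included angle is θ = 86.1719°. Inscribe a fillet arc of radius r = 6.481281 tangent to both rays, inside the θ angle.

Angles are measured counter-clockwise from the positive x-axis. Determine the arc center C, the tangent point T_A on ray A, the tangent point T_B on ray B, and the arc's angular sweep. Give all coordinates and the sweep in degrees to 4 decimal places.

bisector direction at 114.6664° = (-0.417335,0.908753)
center distance |VC| = r/sin(θ/2) = 6.481281/sin(43.0859°) = 9.488115
C = V + |VC|·bis = (-14.0633,-2.8958)
T_A = V + ((C−V)·d_A)·d_A = V + 6.9295·d_A = (-7.9140,-4.9437)
T_B = V + ((C−V)·d_B)·d_B = V + 6.9295·d_B = (-16.5171,-8.8946)
sweep = 180° − θ = 93.8281°

center=(-14.0633,-2.8958) T_A=(-7.9140,-4.9437) T_B=(-16.5171,-8.8946) sweep=93.8281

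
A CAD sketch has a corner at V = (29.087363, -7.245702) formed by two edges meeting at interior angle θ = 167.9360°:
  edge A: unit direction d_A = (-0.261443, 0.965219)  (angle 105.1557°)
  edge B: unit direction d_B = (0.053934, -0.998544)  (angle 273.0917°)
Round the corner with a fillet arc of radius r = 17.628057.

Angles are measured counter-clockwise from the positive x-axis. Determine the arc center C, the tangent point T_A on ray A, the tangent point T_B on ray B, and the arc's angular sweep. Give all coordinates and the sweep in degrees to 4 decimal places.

bisector direction at 189.1237° = (-0.987348,-0.158566)
center distance |VC| = r/sin(θ/2) = 17.628057/sin(83.9680°) = 17.726201
C = V + |VC|·bis = (11.5854,-10.0565)
T_A = V + ((C−V)·d_A)·d_A = V + 1.8627·d_A = (28.6004,-5.4478)
T_B = V + ((C−V)·d_B)·d_B = V + 1.8627·d_B = (29.1878,-9.1057)
sweep = 180° − θ = 12.0640°

center=(11.5854,-10.0565) T_A=(28.6004,-5.4478) T_B=(29.1878,-9.1057) sweep=12.0640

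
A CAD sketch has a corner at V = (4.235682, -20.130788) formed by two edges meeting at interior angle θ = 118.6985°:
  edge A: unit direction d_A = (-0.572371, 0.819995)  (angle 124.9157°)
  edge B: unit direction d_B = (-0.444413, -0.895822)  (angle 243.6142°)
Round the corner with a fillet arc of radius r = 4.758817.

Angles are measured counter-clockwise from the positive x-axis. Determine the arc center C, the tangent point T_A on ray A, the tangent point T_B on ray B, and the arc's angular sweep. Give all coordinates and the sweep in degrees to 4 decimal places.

center=(-1.2806,-20.5422) T_A=(2.6216,-17.8184) T_B=(2.9824,-22.6570) sweep=61.3015

bisector direction at 184.2650° = (-0.997231,-0.074369)
center distance |VC| = r/sin(θ/2) = 4.758817/sin(59.3492°) = 5.531638
C = V + |VC|·bis = (-1.2806,-20.5422)
T_A = V + ((C−V)·d_A)·d_A = V + 2.8200·d_A = (2.6216,-17.8184)
T_B = V + ((C−V)·d_B)·d_B = V + 2.8200·d_B = (2.9824,-22.6570)
sweep = 180° − θ = 61.3015°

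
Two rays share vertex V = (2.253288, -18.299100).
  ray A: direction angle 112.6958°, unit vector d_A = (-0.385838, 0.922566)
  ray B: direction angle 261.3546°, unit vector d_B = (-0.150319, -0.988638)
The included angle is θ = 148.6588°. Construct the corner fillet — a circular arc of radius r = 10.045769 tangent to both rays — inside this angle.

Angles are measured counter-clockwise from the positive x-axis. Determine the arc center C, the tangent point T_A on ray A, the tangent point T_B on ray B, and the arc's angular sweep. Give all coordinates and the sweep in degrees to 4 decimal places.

bisector direction at 187.0252° = (-0.992492,-0.122306)
center distance |VC| = r/sin(θ/2) = 10.045769/sin(74.3294°) = 10.433580
C = V + |VC|·bis = (-8.1020,-19.5752)
T_A = V + ((C−V)·d_A)·d_A = V + 2.8182·d_A = (1.1659,-15.6991)
T_B = V + ((C−V)·d_B)·d_B = V + 2.8182·d_B = (1.8297,-21.0853)
sweep = 180° − θ = 31.3412°

center=(-8.1020,-19.5752) T_A=(1.1659,-15.6991) T_B=(1.8297,-21.0853) sweep=31.3412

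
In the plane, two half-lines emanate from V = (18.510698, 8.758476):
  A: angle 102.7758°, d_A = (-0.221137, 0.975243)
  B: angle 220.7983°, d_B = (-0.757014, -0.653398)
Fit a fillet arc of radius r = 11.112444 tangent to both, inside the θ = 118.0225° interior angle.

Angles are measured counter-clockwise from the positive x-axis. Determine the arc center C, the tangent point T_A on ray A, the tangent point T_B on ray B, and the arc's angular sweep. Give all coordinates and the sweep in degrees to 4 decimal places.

bisector direction at 161.7870° = (-0.949901,0.312550)
center distance |VC| = r/sin(θ/2) = 11.112444/sin(59.0112°) = 12.962619
C = V + |VC|·bis = (6.1975,12.8099)
T_A = V + ((C−V)·d_A)·d_A = V + 6.6741·d_A = (17.0348,15.2673)
T_B = V + ((C−V)·d_B)·d_B = V + 6.6741·d_B = (13.4583,4.3977)
sweep = 180° − θ = 61.9775°

center=(6.1975,12.8099) T_A=(17.0348,15.2673) T_B=(13.4583,4.3977) sweep=61.9775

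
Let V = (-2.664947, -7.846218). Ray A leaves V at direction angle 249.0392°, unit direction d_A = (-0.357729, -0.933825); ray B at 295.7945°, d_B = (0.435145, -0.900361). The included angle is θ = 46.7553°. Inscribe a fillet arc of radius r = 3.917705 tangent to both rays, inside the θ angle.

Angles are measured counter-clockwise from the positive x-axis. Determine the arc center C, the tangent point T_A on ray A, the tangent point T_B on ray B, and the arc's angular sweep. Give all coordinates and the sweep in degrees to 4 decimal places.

bisector direction at 272.4169° = (0.042169,-0.999110)
center distance |VC| = r/sin(θ/2) = 3.917705/sin(23.3776°) = 9.873501
C = V + |VC|·bis = (-2.2486,-17.7109)
T_A = V + ((C−V)·d_A)·d_A = V + 9.0630·d_A = (-5.9070,-16.3095)
T_B = V + ((C−V)·d_B)·d_B = V + 9.0630·d_B = (1.2788,-16.0062)
sweep = 180° − θ = 133.2447°

center=(-2.2486,-17.7109) T_A=(-5.9070,-16.3095) T_B=(1.2788,-16.0062) sweep=133.2447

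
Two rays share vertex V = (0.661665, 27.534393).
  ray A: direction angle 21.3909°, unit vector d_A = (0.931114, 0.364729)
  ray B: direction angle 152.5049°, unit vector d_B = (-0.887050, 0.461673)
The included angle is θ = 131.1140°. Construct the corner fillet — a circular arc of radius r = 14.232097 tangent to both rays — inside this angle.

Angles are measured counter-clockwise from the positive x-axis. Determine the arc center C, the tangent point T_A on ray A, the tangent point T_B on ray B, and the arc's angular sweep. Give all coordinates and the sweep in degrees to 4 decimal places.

bisector direction at 86.9479° = (0.053244,0.998582)
center distance |VC| = r/sin(θ/2) = 14.232097/sin(65.5570°) = 15.633253
C = V + |VC|·bis = (1.4940,43.1455)
T_A = V + ((C−V)·d_A)·d_A = V + 6.4688·d_A = (6.6849,29.8938)
T_B = V + ((C−V)·d_B)·d_B = V + 6.4688·d_B = (-5.0765,30.5209)
sweep = 180° − θ = 48.8860°

center=(1.4940,43.1455) T_A=(6.6849,29.8938) T_B=(-5.0765,30.5209) sweep=48.8860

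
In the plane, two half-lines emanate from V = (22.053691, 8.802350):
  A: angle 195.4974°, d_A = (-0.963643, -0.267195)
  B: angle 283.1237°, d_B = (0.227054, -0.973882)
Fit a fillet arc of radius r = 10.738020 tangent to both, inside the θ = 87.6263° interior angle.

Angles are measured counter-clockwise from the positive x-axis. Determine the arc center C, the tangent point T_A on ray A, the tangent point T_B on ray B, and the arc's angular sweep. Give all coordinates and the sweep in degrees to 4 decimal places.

center=(14.1374,-4.5358) T_A=(11.2683,5.8118) T_B=(24.5950,-2.0977) sweep=92.3737

bisector direction at 239.3106° = (-0.510385,-0.859946)
center distance |VC| = r/sin(θ/2) = 10.738020/sin(43.8132°) = 15.510448
C = V + |VC|·bis = (14.1374,-4.5358)
T_A = V + ((C−V)·d_A)·d_A = V + 11.1924·d_A = (11.2683,5.8118)
T_B = V + ((C−V)·d_B)·d_B = V + 11.1924·d_B = (24.5950,-2.0977)
sweep = 180° − θ = 92.3737°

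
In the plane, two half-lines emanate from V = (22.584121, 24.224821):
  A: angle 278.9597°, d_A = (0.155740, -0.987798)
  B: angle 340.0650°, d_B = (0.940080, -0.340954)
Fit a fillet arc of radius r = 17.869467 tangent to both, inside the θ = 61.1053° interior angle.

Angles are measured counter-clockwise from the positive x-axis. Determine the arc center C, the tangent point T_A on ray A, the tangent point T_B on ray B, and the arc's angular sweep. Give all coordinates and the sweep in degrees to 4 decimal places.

center=(44.9502,-2.8955) T_A=(27.2988,-5.6785) T_B=(51.0429,13.9032) sweep=118.8947

bisector direction at 309.5124° = (0.636245,-0.771487)
center distance |VC| = r/sin(θ/2) = 17.869467/sin(30.5526°) = 35.153286
C = V + |VC|·bis = (44.9502,-2.8955)
T_A = V + ((C−V)·d_A)·d_A = V + 30.2727·d_A = (27.2988,-5.6785)
T_B = V + ((C−V)·d_B)·d_B = V + 30.2727·d_B = (51.0429,13.9032)
sweep = 180° − θ = 118.8947°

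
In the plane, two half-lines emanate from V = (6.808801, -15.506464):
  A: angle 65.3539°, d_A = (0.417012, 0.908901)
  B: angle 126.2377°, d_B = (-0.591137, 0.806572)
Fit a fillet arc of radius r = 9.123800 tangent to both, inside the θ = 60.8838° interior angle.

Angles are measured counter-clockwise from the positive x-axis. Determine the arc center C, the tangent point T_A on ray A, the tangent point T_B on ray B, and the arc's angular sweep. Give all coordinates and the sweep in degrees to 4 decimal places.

center=(4.9903,2.4091) T_A=(13.2830,-1.3957) T_B=(-2.3687,-2.9843) sweep=119.1162

bisector direction at 95.7958° = (-0.100983,0.994888)
center distance |VC| = r/sin(θ/2) = 9.123800/sin(30.4419°) = 18.007581
C = V + |VC|·bis = (4.9903,2.4091)
T_A = V + ((C−V)·d_A)·d_A = V + 15.5251·d_A = (13.2830,-1.3957)
T_B = V + ((C−V)·d_B)·d_B = V + 15.5251·d_B = (-2.3687,-2.9843)
sweep = 180° − θ = 119.1162°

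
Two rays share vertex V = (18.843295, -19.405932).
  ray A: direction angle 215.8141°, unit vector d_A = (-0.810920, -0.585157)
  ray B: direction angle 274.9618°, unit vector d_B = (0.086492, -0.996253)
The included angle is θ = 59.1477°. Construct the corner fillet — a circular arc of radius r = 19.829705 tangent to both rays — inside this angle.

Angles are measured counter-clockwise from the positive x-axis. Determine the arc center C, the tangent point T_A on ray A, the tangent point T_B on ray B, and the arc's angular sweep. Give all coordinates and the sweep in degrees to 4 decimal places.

center=(2.1102,-55.9338) T_A=(-9.4933,-39.8535) T_B=(21.8656,-54.2187) sweep=120.8523

bisector direction at 245.3879° = (-0.416472,-0.909149)
center distance |VC| = r/sin(θ/2) = 19.829705/sin(29.5739°) = 40.178111
C = V + |VC|·bis = (2.1102,-55.9338)
T_A = V + ((C−V)·d_A)·d_A = V + 34.9437·d_A = (-9.4933,-39.8535)
T_B = V + ((C−V)·d_B)·d_B = V + 34.9437·d_B = (21.8656,-54.2187)
sweep = 180° − θ = 120.8523°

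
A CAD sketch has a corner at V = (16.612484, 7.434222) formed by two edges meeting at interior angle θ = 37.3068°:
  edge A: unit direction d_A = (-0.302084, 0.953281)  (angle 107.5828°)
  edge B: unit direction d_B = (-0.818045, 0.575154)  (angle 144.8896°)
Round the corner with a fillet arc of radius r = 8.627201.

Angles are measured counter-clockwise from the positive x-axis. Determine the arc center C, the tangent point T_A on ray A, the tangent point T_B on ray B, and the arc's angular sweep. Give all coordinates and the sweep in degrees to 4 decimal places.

bisector direction at 126.2362° = (-0.591115,0.806587)
center distance |VC| = r/sin(θ/2) = 8.627201/sin(18.6534°) = 26.973279
C = V + |VC|·bis = (0.6682,29.1905)
T_A = V + ((C−V)·d_A)·d_A = V + 25.5564·d_A = (8.8923,31.7967)
T_B = V + ((C−V)·d_B)·d_B = V + 25.5564·d_B = (-4.2938,22.1331)
sweep = 180° − θ = 142.6932°

center=(0.6682,29.1905) T_A=(8.8923,31.7967) T_B=(-4.2938,22.1331) sweep=142.6932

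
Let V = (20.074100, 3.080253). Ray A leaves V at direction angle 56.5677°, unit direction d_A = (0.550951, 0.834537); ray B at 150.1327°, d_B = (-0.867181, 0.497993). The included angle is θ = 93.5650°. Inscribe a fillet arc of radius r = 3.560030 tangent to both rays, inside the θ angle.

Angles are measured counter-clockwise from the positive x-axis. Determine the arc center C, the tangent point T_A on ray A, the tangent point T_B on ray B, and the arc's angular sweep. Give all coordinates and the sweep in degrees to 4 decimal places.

center=(18.9461,7.8333) T_A=(21.9171,5.8719) T_B=(17.1733,4.7461) sweep=86.4350

bisector direction at 103.3502° = (-0.230902,0.972977)
center distance |VC| = r/sin(θ/2) = 3.560030/sin(46.7825°) = 4.885055
C = V + |VC|·bis = (18.9461,7.8333)
T_A = V + ((C−V)·d_A)·d_A = V + 3.3451·d_A = (21.9171,5.8719)
T_B = V + ((C−V)·d_B)·d_B = V + 3.3451·d_B = (17.1733,4.7461)
sweep = 180° − θ = 86.4350°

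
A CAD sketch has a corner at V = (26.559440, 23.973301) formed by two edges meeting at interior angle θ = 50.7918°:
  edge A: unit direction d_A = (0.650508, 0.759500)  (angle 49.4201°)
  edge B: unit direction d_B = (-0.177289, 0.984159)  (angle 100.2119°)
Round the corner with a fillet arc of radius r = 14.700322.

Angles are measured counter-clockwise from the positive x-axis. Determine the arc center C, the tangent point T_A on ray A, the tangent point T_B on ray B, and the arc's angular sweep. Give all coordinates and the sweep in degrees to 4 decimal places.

center=(35.5372,57.0535) T_A=(46.7021,47.4908) T_B=(21.0698,54.4473) sweep=129.2082

bisector direction at 74.8160° = (0.261920,0.965090)
center distance |VC| = r/sin(θ/2) = 14.700322/sin(25.3959°) = 34.276833
C = V + |VC|·bis = (35.5372,57.0535)
T_A = V + ((C−V)·d_A)·d_A = V + 30.9645·d_A = (46.7021,47.4908)
T_B = V + ((C−V)·d_B)·d_B = V + 30.9645·d_B = (21.0698,54.4473)
sweep = 180° − θ = 129.2082°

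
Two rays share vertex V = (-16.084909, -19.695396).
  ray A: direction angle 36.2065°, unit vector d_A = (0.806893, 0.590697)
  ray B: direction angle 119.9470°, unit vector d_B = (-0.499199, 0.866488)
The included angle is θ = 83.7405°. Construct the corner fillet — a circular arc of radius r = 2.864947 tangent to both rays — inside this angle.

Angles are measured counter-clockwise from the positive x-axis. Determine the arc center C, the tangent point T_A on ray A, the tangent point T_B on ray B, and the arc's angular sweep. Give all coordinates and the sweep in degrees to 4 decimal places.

center=(-15.1981,-15.4956) T_A=(-13.5058,-17.8073) T_B=(-17.6805,-16.9258) sweep=96.2595

bisector direction at 78.0768° = (0.206601,0.978425)
center distance |VC| = r/sin(θ/2) = 2.864947/sin(41.8702°) = 4.292403
C = V + |VC|·bis = (-15.1981,-15.4956)
T_A = V + ((C−V)·d_A)·d_A = V + 3.1964·d_A = (-13.5058,-17.8073)
T_B = V + ((C−V)·d_B)·d_B = V + 3.1964·d_B = (-17.6805,-16.9258)
sweep = 180° − θ = 96.2595°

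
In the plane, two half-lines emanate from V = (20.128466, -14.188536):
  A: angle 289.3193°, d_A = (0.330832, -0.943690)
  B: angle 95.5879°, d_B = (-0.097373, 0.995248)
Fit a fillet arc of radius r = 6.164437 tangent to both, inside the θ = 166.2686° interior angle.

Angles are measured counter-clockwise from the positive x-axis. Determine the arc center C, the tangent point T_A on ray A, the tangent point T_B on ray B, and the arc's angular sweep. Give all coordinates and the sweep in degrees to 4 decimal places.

center=(26.1913,-12.8496) T_A=(20.3740,-14.8890) T_B=(20.0562,-13.4498) sweep=13.7314

bisector direction at 12.4536° = (0.976471,0.215649)
center distance |VC| = r/sin(θ/2) = 6.164437/sin(83.1343°) = 6.208961
C = V + |VC|·bis = (26.1913,-12.8496)
T_A = V + ((C−V)·d_A)·d_A = V + 0.7422·d_A = (20.3740,-14.8890)
T_B = V + ((C−V)·d_B)·d_B = V + 0.7422·d_B = (20.0562,-13.4498)
sweep = 180° − θ = 13.7314°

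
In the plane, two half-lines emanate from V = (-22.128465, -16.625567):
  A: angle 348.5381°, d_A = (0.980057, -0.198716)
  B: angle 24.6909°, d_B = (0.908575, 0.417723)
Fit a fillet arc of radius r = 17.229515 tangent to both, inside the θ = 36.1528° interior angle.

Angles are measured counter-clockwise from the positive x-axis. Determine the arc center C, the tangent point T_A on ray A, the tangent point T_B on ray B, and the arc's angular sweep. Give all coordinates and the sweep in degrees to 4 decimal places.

center=(33.0300,-10.2294) T_A=(29.6062,-27.1153) T_B=(25.8328,5.4249) sweep=143.8472

bisector direction at 6.6145° = (0.993344,0.115189)
center distance |VC| = r/sin(θ/2) = 17.229515/sin(18.0764°) = 55.528051
C = V + |VC|·bis = (33.0300,-10.2294)
T_A = V + ((C−V)·d_A)·d_A = V + 52.7874·d_A = (29.6062,-27.1153)
T_B = V + ((C−V)·d_B)·d_B = V + 52.7874·d_B = (25.8328,5.4249)
sweep = 180° − θ = 143.8472°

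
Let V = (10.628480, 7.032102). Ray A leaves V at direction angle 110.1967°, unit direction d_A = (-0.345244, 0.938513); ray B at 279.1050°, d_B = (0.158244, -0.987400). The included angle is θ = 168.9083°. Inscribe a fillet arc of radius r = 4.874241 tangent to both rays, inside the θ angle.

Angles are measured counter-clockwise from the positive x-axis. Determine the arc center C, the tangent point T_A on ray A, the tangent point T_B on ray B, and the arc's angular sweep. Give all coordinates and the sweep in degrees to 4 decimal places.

center=(5.8905,5.7935) T_A=(10.4651,7.4763) T_B=(10.7034,6.5648) sweep=11.0917

bisector direction at 194.6509° = (-0.967485,-0.252928)
center distance |VC| = r/sin(θ/2) = 4.874241/sin(84.4541°) = 4.897164
C = V + |VC|·bis = (5.8905,5.7935)
T_A = V + ((C−V)·d_A)·d_A = V + 0.4733·d_A = (10.4651,7.4763)
T_B = V + ((C−V)·d_B)·d_B = V + 0.4733·d_B = (10.7034,6.5648)
sweep = 180° − θ = 11.0917°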